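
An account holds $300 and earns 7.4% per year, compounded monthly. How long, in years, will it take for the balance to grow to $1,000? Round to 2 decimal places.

16.32 years

We need (1 + 0.00616667)^(12t) = 3.3333, so 12t = ln 3.3333 / ln 1.006167 ≈ 195.8402.
t ≈ 195.8402/12 = 16.3200 years.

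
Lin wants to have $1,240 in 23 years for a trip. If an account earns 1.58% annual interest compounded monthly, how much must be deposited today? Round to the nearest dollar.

Growth factor = (1 + 0.0158/12)^276 ≈ 1.437867296.
P = 1,240/1.437867296 ≈ 862.3883.

$862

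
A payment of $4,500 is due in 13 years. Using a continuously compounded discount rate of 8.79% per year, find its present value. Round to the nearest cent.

P = A·e^(−rt) = 4,500·e^(−1.1427).
e^(−1.1427) ≈ 0.3189566751, so P ≈ 1,435.3050.

$1,435.31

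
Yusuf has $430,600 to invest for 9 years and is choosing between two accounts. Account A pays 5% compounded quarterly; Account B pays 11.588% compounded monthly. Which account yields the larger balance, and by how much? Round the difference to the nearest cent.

Account A growth factor: (1 + 0.0125)^36 ≈ 1.56394381873; balance ≈ 673,434.2083.
Account B growth factor: (1 + 0.11588/12)^108 ≈ 2.823328814502; balance ≈ 1,215,725.3875.
Account B is larger by 542,291.1792.

Account B, by $542,291.18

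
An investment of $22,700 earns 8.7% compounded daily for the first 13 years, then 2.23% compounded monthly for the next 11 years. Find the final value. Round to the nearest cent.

After 13 years at 8.7%: 22,700 × 3.0983361172 ≈ 70,332.2299.
Then 11 years at 2.23%: 70,332.2299 × 1.2777137619 ≈ 89,864.4580.

$89,864.46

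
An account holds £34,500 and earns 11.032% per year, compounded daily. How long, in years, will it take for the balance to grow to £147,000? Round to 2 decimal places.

We need (1 + 0.000302247)^(365t) = 4.2609, so 365t = ln 4.2609 / ln 1.000302 ≈ 4796.3895.
t ≈ 4796.3895/365 = 13.1408 years.

13.14 years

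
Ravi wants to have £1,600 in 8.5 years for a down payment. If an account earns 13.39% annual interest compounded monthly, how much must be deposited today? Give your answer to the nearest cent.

Growth factor = (1 + 0.1339/12)^102 ≈ 3.101379201.
P = 1,600/3.101379201 ≈ 515.8995.

£515.90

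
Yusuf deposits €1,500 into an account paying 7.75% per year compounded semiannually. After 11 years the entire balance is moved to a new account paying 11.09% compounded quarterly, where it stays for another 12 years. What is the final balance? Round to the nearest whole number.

€12,865

Phase 1: 1,500·(1 + 0.03875)^22 ≈ 3,462.0558.
Phase 2: 3,462.0558·(1 + 0.027725)^48 ≈ 12,865.4885.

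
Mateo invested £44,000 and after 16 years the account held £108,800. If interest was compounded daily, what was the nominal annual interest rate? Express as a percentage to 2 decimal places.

5.66%

The 5840-period growth factor is 108,800/44,000 = 2.47273.
r/365 = 2.47273^(1/5840) − 1 ≈ 0.000155033, so r ≈ 365·0.000155033 = 5.65870%.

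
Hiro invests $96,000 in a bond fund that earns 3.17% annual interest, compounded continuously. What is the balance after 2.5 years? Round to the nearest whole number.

A = P·e^(rt) = 96,000·e^(0.0317·2.5) = 96,000·e^0.07925.
e^0.07925 ≈ 1.08247490697, so A ≈ 103,917.5911.

$103,918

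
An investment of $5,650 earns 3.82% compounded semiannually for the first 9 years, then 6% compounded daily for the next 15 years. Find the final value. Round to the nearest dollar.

Phase 1: 5,650·(1 + 0.0191)^18 ≈ 7,942.3839.
Phase 2: 7,942.3839·(1 + 0.06/365)^5475 ≈ 19,533.6674.

$19,534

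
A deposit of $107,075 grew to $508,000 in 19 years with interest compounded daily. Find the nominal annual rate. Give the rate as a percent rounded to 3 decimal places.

(1 + r/365)^6935 = 508,000/107,075 = 4.74434.
1 + r/365 = 4.74434^(1/6935) ≈ 1.000225, so r/365 ≈ 0.000224532.
r ≈ 365·0.000224532 = 8.19540%.

8.195%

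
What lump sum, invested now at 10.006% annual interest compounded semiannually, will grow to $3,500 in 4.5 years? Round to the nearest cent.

Growth factor = (1 + 0.05003)^9 ≈ 1.551727175.
P = 3,500/1.551727175 ≈ 2,255.5511.

$2,255.55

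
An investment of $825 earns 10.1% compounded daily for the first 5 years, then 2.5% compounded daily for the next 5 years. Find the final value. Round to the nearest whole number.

Phase 1: 825·(1 + 0.101/365)^1825 ≈ 1,366.9176.
Phase 2: 1,366.9176·(1 + 0.025/365)^1825 ≈ 1,548.9139.

$1,549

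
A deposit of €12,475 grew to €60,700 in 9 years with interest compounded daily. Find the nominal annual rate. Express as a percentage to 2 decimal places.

The 3285-period growth factor is 60,700/12,475 = 4.86573.
r/365 = 4.86573^(1/3285) − 1 ≈ 0.000481765, so r ≈ 365·0.000481765 = 17.58442%.

17.58%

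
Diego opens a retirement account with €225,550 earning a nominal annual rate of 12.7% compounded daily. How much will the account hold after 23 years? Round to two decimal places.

€4,184,045.20

Periodic rate = 12.7%/365 = 0.000347945; periods = 365·23 = 8395.
A = 225,550·(1 + 0.127/365)^8395 ≈ 225,550·18.5504109765 ≈ 4,184,045.1957.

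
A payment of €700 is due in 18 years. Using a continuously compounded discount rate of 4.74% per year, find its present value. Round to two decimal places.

€298.23

P = A·e^(−rt) = 700·e^(−0.8532).
e^(−0.8532) ≈ 0.42604939, so P ≈ 298.2346.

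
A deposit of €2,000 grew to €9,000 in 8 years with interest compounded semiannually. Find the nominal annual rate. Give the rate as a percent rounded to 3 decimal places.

(1 + r/2)^16 = 9,000/2,000 = 4.5.
1 + r/2 = 4.5^(1/16) ≈ 1.098565, so r/2 ≈ 0.0985651.
r ≈ 2·0.0985651 = 19.71301%.

19.713%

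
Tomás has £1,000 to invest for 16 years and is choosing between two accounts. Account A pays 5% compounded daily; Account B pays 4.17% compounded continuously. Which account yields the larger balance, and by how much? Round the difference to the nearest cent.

Account A growth factor: (1 + 0.05/365)^5840 ≈ 2.225418996; balance ≈ 2,225.4190.
Account B growth factor: e^(0.0417·16) = e^0.6672 ≈ 1.94877311; balance ≈ 1,948.7731.
Account A is larger by 276.6459.

Account A, by £276.65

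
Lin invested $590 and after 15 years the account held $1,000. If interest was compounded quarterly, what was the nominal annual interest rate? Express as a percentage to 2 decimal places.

3.53%

(1 + r/4)^60 = 1,000/590 = 1.69492.
1 + r/4 = 1.69492^(1/60) ≈ 1.008833, so r/4 ≈ 0.00883266.
r ≈ 4·0.00883266 = 3.53306%.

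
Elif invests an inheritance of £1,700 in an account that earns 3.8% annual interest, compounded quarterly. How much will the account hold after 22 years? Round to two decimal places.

Periodic rate = 3.8%/4 = 0.0095; periods = 4·22 = 88.
A = 1,700·(1 + 0.0095)^88 ≈ 1,700·2.298033993 ≈ 3,906.6578.

£3,906.66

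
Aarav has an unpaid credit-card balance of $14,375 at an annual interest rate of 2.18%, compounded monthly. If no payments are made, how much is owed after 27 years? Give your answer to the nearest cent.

Growth factor = (1 + 0.0218/12)^324 ≈ 1.8005028763.
A ≈ 14,375 × 1.8005028763 ≈ 25,882.2288.

$25,882.23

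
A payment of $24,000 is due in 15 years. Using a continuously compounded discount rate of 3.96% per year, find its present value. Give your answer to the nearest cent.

$13,250.75

P = A·e^(−rt) = 24,000·e^(−0.594).
e^(−0.594) ≈ 0.55211440431, so P ≈ 13,250.7457.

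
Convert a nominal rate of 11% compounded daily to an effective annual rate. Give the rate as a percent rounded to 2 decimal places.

One year is 365 periods at 0.00030137 each: (1 + 0.00030137)^365 ≈ 1.11626.
EAR = 1.11626 − 1 ≈ 11.62596%.

11.63%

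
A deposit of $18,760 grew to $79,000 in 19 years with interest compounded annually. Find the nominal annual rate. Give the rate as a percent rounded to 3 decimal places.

The 19-period growth factor is 79,000/18,760 = 4.21109.
r = 4.21109^(1/19) − 1 ≈ 0.0786061, i.e. 7.86061%.

7.861%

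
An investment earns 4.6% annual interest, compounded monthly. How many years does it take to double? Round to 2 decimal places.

15.10 years

(1 + 0.00383333)^(12t) = 2.
12t = ln 2 / ln(1 + 0.00383333) ≈ 0.69315/0.003826 ≈ 181.1674.
t ≈ 15.0973.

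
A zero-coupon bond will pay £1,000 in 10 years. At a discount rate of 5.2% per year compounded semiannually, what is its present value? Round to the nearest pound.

Growth factor = (1 + 0.026)^20 ≈ 1.67088752.
P = 1,000/1.67088752 ≈ 598.4843.

£598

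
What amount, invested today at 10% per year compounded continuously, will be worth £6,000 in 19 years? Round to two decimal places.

P = A·e^(−rt) = 6,000·e^(−1.9).
e^(−1.9) ≈ 0.1495686192, so P ≈ 897.4117.

£897.41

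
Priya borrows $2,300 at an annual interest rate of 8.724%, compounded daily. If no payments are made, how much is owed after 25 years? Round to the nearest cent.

$20,361.55

Growth factor = (1 + 0.08724/365)^9125 ≈ 8.8528496106.
A ≈ 2,300 × 8.8528496106 ≈ 20,361.5541.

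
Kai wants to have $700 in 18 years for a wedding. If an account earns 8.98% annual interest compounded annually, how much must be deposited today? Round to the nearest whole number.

$149

Annual rate = 8.98% = 0.0898; 18 periods.
P = 700/(1 + 0.0898)^18 ≈ 700/4.70156521 ≈ 148.8866.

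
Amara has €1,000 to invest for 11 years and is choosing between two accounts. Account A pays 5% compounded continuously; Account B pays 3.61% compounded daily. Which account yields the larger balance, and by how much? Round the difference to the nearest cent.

A: e^(0.05·11) = e^0.55 ≈ 1.733253018, so 1,000 × 1.733253018 ≈ 1,733.2530.
B: (1 + 0.0361/365)^4015 ≈ 1.487475465, so 1,000 × 1.487475465 ≈ 1,487.4755.
Difference ≈ 245.7776 in favor of A.

Account A, by €245.78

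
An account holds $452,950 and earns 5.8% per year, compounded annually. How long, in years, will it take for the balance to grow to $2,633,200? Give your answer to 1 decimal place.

31.2 years

We need (1 + 0.058)^t = 5.8134, so t = ln 5.8134 / ln 1.058 ≈ 31.2196.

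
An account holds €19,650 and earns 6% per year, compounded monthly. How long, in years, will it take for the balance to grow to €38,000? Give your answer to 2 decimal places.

11.02 years

(1 + 0.005)^(12t) = 38,000/19,650 = 1.9338.
12t·ln(1 + 0.005) = ln(1.9338); 12t = 0.65951/0.00498754 ≈ 132.2312.
t ≈ 11.0193 years.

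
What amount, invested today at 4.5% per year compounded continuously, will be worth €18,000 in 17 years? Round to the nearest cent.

P = A·e^(−rt) = 18,000·e^(−0.765).
e^(−0.765) ≈ 0.46533393097, so P ≈ 8,376.0108.

€8,376.01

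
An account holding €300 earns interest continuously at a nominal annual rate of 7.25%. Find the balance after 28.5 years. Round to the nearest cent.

€2,368.55

A = P·e^(rt) = 300·e^(0.0725·28.5) = 300·e^2.06625.
e^2.06625 ≈ 7.895160683, so A ≈ 2,368.5482.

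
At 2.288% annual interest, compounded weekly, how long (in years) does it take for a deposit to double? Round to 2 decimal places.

(1 + 0.00044)^(52t) = 2.
52t = ln 2 / ln(1 + 0.00044) ≈ 0.69315/0.000439903 ≈ 1575.6810.
t ≈ 30.3016.

30.30 years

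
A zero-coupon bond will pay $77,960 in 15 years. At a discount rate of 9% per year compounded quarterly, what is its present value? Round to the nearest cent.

Periodic rate = 9%/4 = 0.0225; 60 periods.
P = 77,960/(1 + 0.0225)^60 ≈ 77,960/3.8001347859 ≈ 20,515.0618.

$20,515.06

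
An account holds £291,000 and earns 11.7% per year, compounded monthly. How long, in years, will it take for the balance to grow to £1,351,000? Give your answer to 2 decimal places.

13.19 years

(1 + 0.00975)^(12t) = 1,351,000/291,000 = 4.6426.
12t·ln(1 + 0.00975) = ln(4.6426); 12t = 1.5353/0.00970278 ≈ 158.2307.
t ≈ 13.1859 years.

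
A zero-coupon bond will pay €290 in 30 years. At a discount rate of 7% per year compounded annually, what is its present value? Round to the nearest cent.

€38.10

Annual rate = 7% = 0.07; 30 periods.
P = 290/(1 + 0.07)^30 ≈ 290/7.61225504 ≈ 38.0965.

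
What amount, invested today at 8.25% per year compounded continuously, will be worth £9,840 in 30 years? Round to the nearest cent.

P = A·e^(−rt) = 9,840·e^(−2.475).
e^(−2.475) ≈ 0.08416299026, so P ≈ 828.1638.

£828.16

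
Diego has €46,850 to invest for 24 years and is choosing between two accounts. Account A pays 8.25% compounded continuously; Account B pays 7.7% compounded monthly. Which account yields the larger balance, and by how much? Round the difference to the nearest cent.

Account A growth factor: e^(0.0825·24) = e^1.98 ≈ 7.24274298516; balance ≈ 339,322.5089.
Account B growth factor: (1 + 0.077/12)^288 ≈ 6.30975116977; balance ≈ 295,611.8423.
Account A is larger by 43,710.6666.

Account A, by €43,710.67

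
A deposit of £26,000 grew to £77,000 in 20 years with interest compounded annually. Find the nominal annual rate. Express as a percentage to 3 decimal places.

(1 + r)^20 = 77,000/26,000 = 2.96154.
1 + r = 2.96154^(1/20) ≈ 1.055786, so r ≈ 0.0557859.
r ≈ 5.57859%.

5.579%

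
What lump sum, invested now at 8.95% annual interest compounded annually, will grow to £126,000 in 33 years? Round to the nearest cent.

Annual rate = 8.95% = 0.0895; 33 periods.
P = 126,000/(1 + 0.0895)^33 ≈ 126,000/16.9238333912 ≈ 7,445.1217.

£7,445.12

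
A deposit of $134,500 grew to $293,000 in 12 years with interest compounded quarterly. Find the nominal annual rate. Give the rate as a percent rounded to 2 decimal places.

The 48-period growth factor is 293,000/134,500 = 2.17844.
r/4 = 2.17844^(1/48) − 1 ≈ 0.0163533, so r ≈ 4·0.0163533 = 6.54131%.

6.54%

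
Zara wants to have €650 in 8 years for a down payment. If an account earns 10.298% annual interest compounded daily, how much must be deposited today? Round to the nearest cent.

€285.22

Periodic rate = 10.298%/365 = 0.000282137; 2920 periods.
P = 650/(1 + 0.10298/365)^2920 ≈ 650/2.2789705 ≈ 285.2165.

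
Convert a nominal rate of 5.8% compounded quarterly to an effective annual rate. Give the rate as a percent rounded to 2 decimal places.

EAR = (1 + 5.8%/4)^4 − 1 = (1 + 0.0145)^4 − 1.
(1 + 0.0145)^4 ≈ 1.059274, so EAR ≈ 5.92737%.

5.93%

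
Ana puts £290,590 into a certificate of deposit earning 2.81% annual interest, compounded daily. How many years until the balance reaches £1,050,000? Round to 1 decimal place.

(1 + 0.0000769863)^(365t) = 1,050,000/290,590 = 3.6133.
365t·ln(1 + 0.0000769863) = ln(3.6133); 365t = 1.2846/7.69833e-05 ≈ 16687.1447.
t ≈ 45.7182 years.

45.7 years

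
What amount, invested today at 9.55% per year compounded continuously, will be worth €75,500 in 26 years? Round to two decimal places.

P = A·e^(−rt) = 75,500·e^(−2.483).
e^(−2.483) ≈ 0.083492372383, so P ≈ 6,303.6741.

€6,303.67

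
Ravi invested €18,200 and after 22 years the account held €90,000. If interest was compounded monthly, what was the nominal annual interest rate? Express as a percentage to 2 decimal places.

7.29%

(1 + r/12)^264 = 90,000/18,200 = 4.94505.
1 + r/12 = 4.94505^(1/264) ≈ 1.006073, so r/12 ≈ 0.00607287.
r ≈ 12·0.00607287 = 7.28744%.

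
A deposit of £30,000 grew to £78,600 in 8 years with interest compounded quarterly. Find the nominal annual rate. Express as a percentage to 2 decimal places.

The 32-period growth factor is 78,600/30,000 = 2.62.
r/4 = 2.62^(1/32) − 1 ≈ 0.0305568, so r ≈ 4·0.0305568 = 12.22270%.

12.22%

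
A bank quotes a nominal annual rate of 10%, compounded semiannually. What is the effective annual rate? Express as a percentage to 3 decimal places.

10.250%

EAR = (1 + 10%/2)^2 − 1 = (1 + 0.05)^2 − 1.
(1 + 0.05)^2 ≈ 1.1025, so EAR ≈ 10.25000%.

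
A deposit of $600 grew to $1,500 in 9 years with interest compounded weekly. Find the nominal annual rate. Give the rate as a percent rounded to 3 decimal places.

The 468-period growth factor is 1,500/600 = 2.5.
r/52 = 2.5^(1/468) − 1 ≈ 0.0019598, so r ≈ 52·0.0019598 = 10.19098%.

10.191%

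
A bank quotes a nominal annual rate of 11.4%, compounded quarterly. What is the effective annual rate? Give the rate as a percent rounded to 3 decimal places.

EAR = (1 + 11.4%/4)^4 − 1 = (1 + 0.0285)^4 − 1.
(1 + 0.0285)^4 ≈ 1.118967, so EAR ≈ 11.89668%.

11.897%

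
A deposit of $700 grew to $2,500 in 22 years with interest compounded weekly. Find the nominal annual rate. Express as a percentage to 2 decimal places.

(1 + r/52)^1144 = 2,500/700 = 3.57143.
1 + r/52 = 3.57143^(1/1144) ≈ 1.001113, so r/52 ≈ 0.00111335.
r ≈ 52·0.00111335 = 5.78943%.

5.79%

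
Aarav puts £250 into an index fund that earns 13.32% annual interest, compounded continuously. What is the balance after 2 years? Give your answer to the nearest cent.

£326.31

A = P·e^(rt) = 250·e^(0.1332·2) = 250·e^0.2664.
e^0.2664 ≈ 1.30525706, so A ≈ 326.3143.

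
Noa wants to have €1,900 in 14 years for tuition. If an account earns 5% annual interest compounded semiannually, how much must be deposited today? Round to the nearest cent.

€951.67

Periodic rate = 5%/2 = 0.025; 28 periods.
P = 1,900/(1 + 0.025)^28 ≈ 1,900/1.996495019 ≈ 951.6678.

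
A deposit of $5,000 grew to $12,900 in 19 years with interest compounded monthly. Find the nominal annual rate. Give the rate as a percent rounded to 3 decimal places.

4.999%

(1 + r/12)^228 = 12,900/5,000 = 2.58.
1 + r/12 = 2.58^(1/228) ≈ 1.004166, so r/12 ≈ 0.00416562.
r ≈ 12·0.00416562 = 4.99875%.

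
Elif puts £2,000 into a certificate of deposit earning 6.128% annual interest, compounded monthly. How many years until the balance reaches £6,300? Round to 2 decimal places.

18.77 years

We need (1 + 0.00510667)^(12t) = 3.15, so 12t = ln 3.15 / ln 1.005107 ≈ 225.2604.
t ≈ 225.2604/12 = 18.7717 years.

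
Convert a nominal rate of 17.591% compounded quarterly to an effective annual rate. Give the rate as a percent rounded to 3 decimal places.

18.786%

One year is 4 periods at 0.0439775 each: (1 + 0.0439775)^4 ≈ 1.187858.
EAR = 1.187858 − 1 ≈ 18.78581%.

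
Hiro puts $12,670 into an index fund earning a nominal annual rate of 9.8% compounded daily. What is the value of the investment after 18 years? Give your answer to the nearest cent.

$73,921.24

Periodic rate = 9.8%/365 = 0.000268493; periods = 365·18 = 6570.
A = 12,670·(1 + 0.098/365)^6570 ≈ 12,670·5.8343521507 ≈ 73,921.2417.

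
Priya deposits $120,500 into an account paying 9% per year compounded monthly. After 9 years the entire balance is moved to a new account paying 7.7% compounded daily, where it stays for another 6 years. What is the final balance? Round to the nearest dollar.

Phase 1: 120,500·(1 + 0.0075)^108 ≈ 270,055.4628.
Phase 2: 270,055.4628·(1 + 0.077/365)^2190 ≈ 428,623.3798.

$428,623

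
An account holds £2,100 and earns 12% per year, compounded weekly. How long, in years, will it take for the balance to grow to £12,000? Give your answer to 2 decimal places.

14.54 years

(1 + 0.00230769)^(52t) = 12,000/2,100 = 5.7143.
52t·ln(1 + 0.00230769) = ln(5.7143); 52t = 1.743/0.00230503 ≈ 756.1578.
t ≈ 14.5415 years.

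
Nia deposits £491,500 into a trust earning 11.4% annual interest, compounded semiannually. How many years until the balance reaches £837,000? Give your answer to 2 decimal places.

4.80 years

(1 + 0.057)^(2t) = 837,000/491,500 = 1.703.
2t·ln(1 + 0.057) = ln(1.703); 2t = 0.53236/0.0554347 ≈ 9.6034.
t ≈ 4.8017 years.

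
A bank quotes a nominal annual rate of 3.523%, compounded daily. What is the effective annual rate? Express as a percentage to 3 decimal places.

One year is 365 periods at 0.0000965205 each: (1 + 0.0000965205)^365 ≈ 1.035856.
EAR = 1.035856 − 1 ≈ 3.58562%.

3.586%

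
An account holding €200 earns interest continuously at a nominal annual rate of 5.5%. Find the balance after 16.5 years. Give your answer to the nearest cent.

A = P·e^(rt) = 200·e^(0.055·16.5) = 200·e^0.9075.
e^0.9075 ≈ 2.47811948, so A ≈ 495.6239.

€495.62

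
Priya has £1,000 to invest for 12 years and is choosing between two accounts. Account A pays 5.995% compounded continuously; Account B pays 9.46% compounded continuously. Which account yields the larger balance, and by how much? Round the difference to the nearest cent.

A: e^(0.05995·12) = e^0.7194 ≈ 2.05320092, so 1,000 × 2.05320092 ≈ 2,053.2009.
B: e^(0.0946·12) = e^1.1352 ≈ 3.11179584, so 1,000 × 3.11179584 ≈ 3,111.7958.
Difference ≈ 1,058.5949 in favor of B.

Account B, by £1,058.59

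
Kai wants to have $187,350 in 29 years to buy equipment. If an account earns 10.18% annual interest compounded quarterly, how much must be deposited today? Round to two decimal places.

$10,152.50

Periodic rate = 10.18%/4 = 0.02545; 116 periods.
P = 187,350/(1 + 0.02545)^116 ≈ 187,350/18.4535859856 ≈ 10,152.4983.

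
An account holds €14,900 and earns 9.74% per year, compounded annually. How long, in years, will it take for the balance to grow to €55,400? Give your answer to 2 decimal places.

We need (1 + 0.0974)^t = 3.7181, so t = ln 3.7181 / ln 1.0974 ≈ 14.1292.

14.13 years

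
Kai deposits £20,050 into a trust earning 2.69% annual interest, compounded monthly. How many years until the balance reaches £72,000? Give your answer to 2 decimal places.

We need (1 + 0.00224167)^(12t) = 3.591, so 12t = ln 3.591 / ln 1.002242 ≈ 570.9454.
t ≈ 570.9454/12 = 47.5788 years.

47.58 years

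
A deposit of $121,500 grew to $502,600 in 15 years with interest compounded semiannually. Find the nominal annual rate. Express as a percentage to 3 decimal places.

The 30-period growth factor is 502,600/121,500 = 4.13663.
r/2 = 4.13663^(1/30) − 1 ≈ 0.0484673, so r ≈ 2·0.0484673 = 9.69345%.

9.693%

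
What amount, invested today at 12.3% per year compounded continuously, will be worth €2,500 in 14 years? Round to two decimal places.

P = A·e^(−rt) = 2,500·e^(−1.722).
e^(−1.722) ≈ 0.1787083735, so P ≈ 446.7709.

€446.77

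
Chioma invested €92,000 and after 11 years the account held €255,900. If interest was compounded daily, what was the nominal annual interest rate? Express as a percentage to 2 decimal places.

The 4015-period growth factor is 255,900/92,000 = 2.78152.
r/365 = 2.78152^(1/4015) − 1 ≈ 0.000254827, so r ≈ 365·0.000254827 = 9.30117%.

9.30%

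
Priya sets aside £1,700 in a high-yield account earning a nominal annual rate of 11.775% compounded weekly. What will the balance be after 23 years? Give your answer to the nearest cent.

Periodic rate = 11.775%/52 = 0.00226442; periods = 52·23 = 1196.
A = 1,700·(1 + 0.11775/52)^1196 ≈ 1,700·14.957132991 ≈ 25,427.1261.

£25,427.13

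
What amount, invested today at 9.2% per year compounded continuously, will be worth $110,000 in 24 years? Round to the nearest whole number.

P = A·e^(−rt) = 110,000·e^(−2.208).
e^(−2.208) ≈ 0.10992026936, so P ≈ 12,091.2296.

$12,091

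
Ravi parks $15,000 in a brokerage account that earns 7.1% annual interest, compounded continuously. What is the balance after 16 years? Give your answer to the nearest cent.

A = P·e^(rt) = 15,000·e^(0.071·16) = 15,000·e^1.136.
e^1.136 ≈ 3.1142862726, so A ≈ 46,714.2941.

$46,714.29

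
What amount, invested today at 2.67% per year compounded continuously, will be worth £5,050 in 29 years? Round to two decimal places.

P = A·e^(−rt) = 5,050·e^(−0.7743).
e^(−0.7743) ≈ 0.4610263865, so P ≈ 2,328.1833.

£2,328.18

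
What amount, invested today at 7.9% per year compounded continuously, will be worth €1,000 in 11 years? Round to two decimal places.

P = A·e^(−rt) = 1,000·e^(−0.869).
e^(−0.869) ≈ 0.41937071, so P ≈ 419.3707.

€419.37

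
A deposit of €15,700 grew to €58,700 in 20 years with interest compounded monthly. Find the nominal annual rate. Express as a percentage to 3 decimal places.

6.612%

(1 + r/12)^240 = 58,700/15,700 = 3.73885.
1 + r/12 = 3.73885^(1/240) ≈ 1.00551, so r/12 ≈ 0.00551004.
r ≈ 12·0.00551004 = 6.61204%.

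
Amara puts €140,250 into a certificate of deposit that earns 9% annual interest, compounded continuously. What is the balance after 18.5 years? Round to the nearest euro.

€741,316

A = P·e^(rt) = 140,250·e^(0.09·18.5) = 140,250·e^1.665.
e^1.665 ≈ 5.28567324976, so A ≈ 741,315.6733.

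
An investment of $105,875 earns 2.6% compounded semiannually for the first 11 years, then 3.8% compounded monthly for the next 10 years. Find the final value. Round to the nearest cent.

$205,575.98

Phase 1: 105,875·(1 + 0.013)^22 ≈ 140,669.9138.
Phase 2: 140,669.9138·(1 + 0.038/12)^120 ≈ 205,575.9823.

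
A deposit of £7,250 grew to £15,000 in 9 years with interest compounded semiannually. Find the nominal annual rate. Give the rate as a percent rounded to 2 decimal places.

The 18-period growth factor is 15,000/7,250 = 2.06897.
r/2 = 2.06897^(1/18) − 1 ≈ 0.0412184, so r ≈ 2·0.0412184 = 8.24369%.

8.24%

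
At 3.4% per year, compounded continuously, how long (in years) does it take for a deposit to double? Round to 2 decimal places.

20.39 years

e^(0.034t) = 2, so 0.034t = ln 2 ≈ 0.69315.
t ≈ 0.69315/0.034 ≈ 20.3867.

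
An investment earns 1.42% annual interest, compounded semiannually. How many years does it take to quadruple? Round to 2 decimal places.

(1 + 0.0071)^(2t) = 4.
2t = ln 4 / ln(1 + 0.0071) ≈ 1.3863/0.00707491 ≈ 195.9451.
t ≈ 97.9725.

97.97 years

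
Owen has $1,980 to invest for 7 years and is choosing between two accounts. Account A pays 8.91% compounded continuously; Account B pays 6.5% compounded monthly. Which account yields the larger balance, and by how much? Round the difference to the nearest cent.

A: e^(0.0891·7) = e^0.6237 ≈ 1.865818816, so 1,980 × 1.865818816 ≈ 3,694.3213.
B: (1 + 0.065/12)^84 ≈ 1.574239251, so 1,980 × 1.574239251 ≈ 3,116.9937.
Difference ≈ 577.3275 in favor of A.

Account A, by $577.33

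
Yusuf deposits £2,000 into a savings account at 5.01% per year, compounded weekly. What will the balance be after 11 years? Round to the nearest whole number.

£3,469

Periodic rate = 5.01%/52 = 0.000963462; periods = 52·11 = 572.
A = 2,000·(1 + 0.0501/52)^572 ≈ 2,000·1.734700348 ≈ 3,469.4007.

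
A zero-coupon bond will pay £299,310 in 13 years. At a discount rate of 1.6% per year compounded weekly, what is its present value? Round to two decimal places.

£243,109.47

Periodic rate = 1.6%/52 = 0.000307692; 676 periods.
P = 299,310/(1 + 0.016/52)^676 ≈ 299,310/1.23117377944 ≈ 243,109.4659.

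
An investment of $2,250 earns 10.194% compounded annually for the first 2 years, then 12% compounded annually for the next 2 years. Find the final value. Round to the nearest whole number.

$3,427

Phase 1: 2,250·(1 + 0.10194)^2 ≈ 2,732.1115.
Phase 2: 2,732.1115·(1 + 0.12)^2 ≈ 3,427.1606.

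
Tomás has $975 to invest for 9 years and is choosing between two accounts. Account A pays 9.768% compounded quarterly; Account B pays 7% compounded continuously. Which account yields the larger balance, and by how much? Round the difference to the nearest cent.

Account A, by $493.21

Account A growth factor: (1 + 0.02442)^36 ≈ 2.38347035; balance ≈ 2,323.8836.
Account B growth factor: e^(0.07·9) = e^0.63 ≈ 1.877610579; balance ≈ 1,830.6703.
Account A is larger by 493.2133.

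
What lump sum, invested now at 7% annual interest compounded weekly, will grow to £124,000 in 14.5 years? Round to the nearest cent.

Periodic rate = 7%/52 = 0.00134615; 754 periods.
P = 124,000/(1 + 0.07/52)^754 ≈ 124,000/2.7574806073 ≈ 44,968.5846.

£44,968.58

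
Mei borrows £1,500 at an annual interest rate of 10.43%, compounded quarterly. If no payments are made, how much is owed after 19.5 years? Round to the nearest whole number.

Growth factor = (1 + 0.026075)^78 ≈ 7.446810295.
A ≈ 1,500 × 7.446810295 ≈ 11,170.2154.

£11,170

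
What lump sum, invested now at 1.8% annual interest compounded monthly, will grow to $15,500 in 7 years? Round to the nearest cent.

$13,666.32

Growth factor = (1 + 0.0015)^84 ≈ 1.1341750907.
P = 15,500/1.1341750907 ≈ 13,666.3202.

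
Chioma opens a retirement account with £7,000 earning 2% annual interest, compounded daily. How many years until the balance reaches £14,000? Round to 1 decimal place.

34.7 years

(1 + 0.0000547945)^(365t) = 14,000/7,000 = 2.
365t·ln(1 + 0.0000547945) = ln(2); 365t = 0.69315/5.4793e-05 ≈ 12650.2826.
t ≈ 34.6583 years.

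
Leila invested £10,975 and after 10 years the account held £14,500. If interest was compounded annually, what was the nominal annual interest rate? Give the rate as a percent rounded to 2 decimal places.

The 10-period growth factor is 14,500/10,975 = 1.32118.
r = 1.32118^(1/10) − 1 ≈ 0.0282444, i.e. 2.82444%.

2.82%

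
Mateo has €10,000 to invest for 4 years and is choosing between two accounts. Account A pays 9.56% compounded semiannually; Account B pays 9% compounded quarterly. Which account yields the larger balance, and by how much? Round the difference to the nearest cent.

Account A growth factor: (1 + 0.0478)^8 ≈ 1.4528713271; balance ≈ 14,528.7133.
Account B growth factor: (1 + 0.0225)^16 ≈ 1.4276214575; balance ≈ 14,276.2146.
Account A is larger by 252.4987.

Account A, by €252.50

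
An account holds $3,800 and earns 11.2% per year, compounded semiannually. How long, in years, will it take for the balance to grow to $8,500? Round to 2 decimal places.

(1 + 0.056)^(2t) = 8,500/3,800 = 2.2368.
2t·ln(1 + 0.056) = ln(2.2368); 2t = 0.80507/0.0544882 ≈ 14.7750.
t ≈ 7.3875 years.

7.39 years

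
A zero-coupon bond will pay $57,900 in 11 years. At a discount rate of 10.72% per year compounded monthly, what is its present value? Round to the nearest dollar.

Growth factor = (1 + 0.1072/12)^132 ≈ 3.2347901799.
P = 57,900/3.2347901799 ≈ 17,899.1517.

$17,899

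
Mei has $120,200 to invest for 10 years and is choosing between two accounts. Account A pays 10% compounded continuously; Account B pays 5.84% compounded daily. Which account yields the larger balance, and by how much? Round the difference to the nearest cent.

Account A, by $111,205.28

Account A growth factor: e^(0.1·10) = e^1 ≈ 2.71828182846; balance ≈ 326,737.4758.
Account B growth factor: (1 + 0.00016)^3650 ≈ 1.79311312458; balance ≈ 215,532.1976.
Account A is larger by 111,205.2782.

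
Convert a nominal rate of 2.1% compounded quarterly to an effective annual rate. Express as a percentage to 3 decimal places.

2.117%

EAR = (1 + 2.1%/4)^4 − 1 = (1 + 0.00525)^4 − 1.
(1 + 0.00525)^4 ≈ 1.021166, so EAR ≈ 2.11660%.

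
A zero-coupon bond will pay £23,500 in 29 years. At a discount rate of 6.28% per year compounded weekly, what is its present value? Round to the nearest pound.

£3,807

Growth factor = (1 + 0.0628/52)^1508 ≈ 6.1724828267.
P = 23,500/6.1724828267 ≈ 3,807.2200.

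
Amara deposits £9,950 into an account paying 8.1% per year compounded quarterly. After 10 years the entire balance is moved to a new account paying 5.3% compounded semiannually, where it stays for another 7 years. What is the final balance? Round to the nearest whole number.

Phase 1: 9,950·(1 + 0.02025)^40 ≈ 22,186.4194.
Phase 2: 22,186.4194·(1 + 0.0265)^14 ≈ 31,997.2438.

£31,997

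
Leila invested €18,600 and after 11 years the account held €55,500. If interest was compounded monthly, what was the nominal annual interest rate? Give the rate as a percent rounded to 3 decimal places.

(1 + r/12)^132 = 55,500/18,600 = 2.98387.
1 + r/12 = 2.98387^(1/132) ≈ 1.008316, so r/12 ≈ 0.00831637.
r ≈ 12·0.00831637 = 9.97965%.

9.980%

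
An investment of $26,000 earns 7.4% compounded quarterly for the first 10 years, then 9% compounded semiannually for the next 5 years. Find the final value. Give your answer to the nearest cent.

After 10 years at 7.4%: 26,000 × 2.0818111653 ≈ 54,127.0903.
Then 5 years at 9%: 54,127.0903 × 1.5529694217 ≈ 84,057.7161.

$84,057.72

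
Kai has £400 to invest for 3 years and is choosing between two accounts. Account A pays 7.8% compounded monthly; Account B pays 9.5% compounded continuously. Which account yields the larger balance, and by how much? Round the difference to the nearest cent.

A: (1 + 0.0065)^36 ≈ 1.262688, so 400 × 1.262688 ≈ 505.0752.
B: e^(0.095·3) = e^0.285 ≈ 1.32976203, so 400 × 1.32976203 ≈ 531.9048.
Difference ≈ 26.8296 in favor of B.

Account B, by £26.83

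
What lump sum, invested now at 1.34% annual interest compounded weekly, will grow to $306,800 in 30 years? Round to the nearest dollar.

$205,254

Periodic rate = 1.34%/52 = 0.000257692; 1560 periods.
P = 306,800/(1 + 0.0134/52)^1560 ≈ 306,800/1.4947339225 ≈ 205,253.9220.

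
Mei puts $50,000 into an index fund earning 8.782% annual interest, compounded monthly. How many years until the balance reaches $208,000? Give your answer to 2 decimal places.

(1 + 0.00731833)^(12t) = 208,000/50,000 = 4.16.
12t·ln(1 + 0.00731833) = ln(4.16); 12t = 1.4255/0.00729168 ≈ 195.4987.
t ≈ 16.2916 years.

16.29 years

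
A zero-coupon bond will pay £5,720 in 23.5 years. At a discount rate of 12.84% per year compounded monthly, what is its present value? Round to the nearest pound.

£284

Growth factor = (1 + 0.0107)^282 ≈ 20.11309605.
P = 5,720/20.11309605 ≈ 284.3918.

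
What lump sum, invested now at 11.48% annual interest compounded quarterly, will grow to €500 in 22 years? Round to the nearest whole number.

€41

Periodic rate = 11.48%/4 = 0.0287; 88 periods.
P = 500/(1 + 0.0287)^88 ≈ 500/12.0617162 ≈ 41.4535.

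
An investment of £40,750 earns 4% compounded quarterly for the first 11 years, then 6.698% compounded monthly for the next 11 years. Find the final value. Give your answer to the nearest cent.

£131,630.90

After 11 years at 4%: 40,750 × 1.54931757152 ≈ 63,134.6910.
Then 11 years at 6.698%: 63,134.6910 × 2.08492188514 ≈ 131,630.8991.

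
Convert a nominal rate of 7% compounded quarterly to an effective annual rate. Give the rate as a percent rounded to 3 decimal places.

7.186%

EAR = (1 + 7%/4)^4 − 1 = (1 + 0.0175)^4 − 1.
(1 + 0.0175)^4 ≈ 1.071859, so EAR ≈ 7.18590%.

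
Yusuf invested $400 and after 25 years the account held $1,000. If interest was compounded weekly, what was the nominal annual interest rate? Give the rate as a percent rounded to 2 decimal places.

(1 + r/52)^1300 = 1,000/400 = 2.5.
1 + r/52 = 2.5^(1/1300) ≈ 1.000705, so r/52 ≈ 0.000705087.
r ≈ 52·0.000705087 = 3.66645%.

3.67%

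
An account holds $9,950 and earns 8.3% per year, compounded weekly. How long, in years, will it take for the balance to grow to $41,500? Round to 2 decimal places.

17.22 years

(1 + 0.00159615)^(52t) = 41,500/9,950 = 4.1709.
52t·ln(1 + 0.00159615) = ln(4.1709); 52t = 1.4281/0.00159488 ≈ 895.4402.
t ≈ 17.2200 years.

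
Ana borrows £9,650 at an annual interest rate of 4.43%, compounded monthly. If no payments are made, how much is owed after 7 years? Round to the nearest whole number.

£13,151

Growth factor = (1 + 0.0443/12)^84 ≈ 1.3627831084.
A ≈ 9,650 × 1.3627831084 ≈ 13,150.8570.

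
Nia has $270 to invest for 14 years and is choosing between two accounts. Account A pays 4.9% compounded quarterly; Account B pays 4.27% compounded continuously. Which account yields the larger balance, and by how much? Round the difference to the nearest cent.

Account A growth factor: (1 + 0.01225)^56 ≈ 1.97749769; balance ≈ 533.9244.
Account B growth factor: e^(0.0427·14) = e^0.5978 ≈ 1.81811455; balance ≈ 490.8909.
Account A is larger by 43.0334.

Account A, by $43.03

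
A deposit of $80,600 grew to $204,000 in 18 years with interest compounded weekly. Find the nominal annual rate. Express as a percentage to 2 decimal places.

5.16%

The 936-period growth factor is 204,000/80,600 = 2.53102.
r/52 = 2.53102^(1/936) − 1 ≈ 0.000992609, so r ≈ 52·0.000992609 = 5.16157%.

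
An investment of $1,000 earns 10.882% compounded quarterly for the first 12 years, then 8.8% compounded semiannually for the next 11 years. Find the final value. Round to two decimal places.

$9,353.04

After 12 years at 10.882%: 1,000 × 3.62695348 ≈ 3,626.9535.
Then 11 years at 8.8%: 3,626.9535 × 2.57876027 ≈ 9,353.0435.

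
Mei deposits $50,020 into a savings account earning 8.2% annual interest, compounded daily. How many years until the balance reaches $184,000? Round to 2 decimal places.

15.89 years

(1 + 0.000224658)^(365t) = 184,000/50,020 = 3.6785.
365t·ln(1 + 0.000224658) = ln(3.6785); 365t = 1.3025/0.000224632 ≈ 5798.4218.
t ≈ 15.8861 years.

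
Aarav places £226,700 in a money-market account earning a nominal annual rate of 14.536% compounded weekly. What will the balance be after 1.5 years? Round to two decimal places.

Periodic rate = 14.536%/52 = 0.00279538; periods = 52·1.5 = 78.
A = 226,700·(1 + 0.14536/52)^78 ≈ 226,700·1.24325857261 ≈ 281,846.7184.

£281,846.72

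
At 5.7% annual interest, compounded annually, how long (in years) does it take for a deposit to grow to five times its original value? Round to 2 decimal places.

29.03 years

(1 + 0.057)^t = 5.
t = ln 5 / ln(1 + 0.057) ≈ 1.6094/0.0554347 ≈ 29.0330.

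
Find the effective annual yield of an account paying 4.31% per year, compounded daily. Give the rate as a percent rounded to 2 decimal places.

4.40%

EAR = (1 + 4.31%/365)^365 − 1 = (1 + 0.000118082)^365 − 1.
(1 + 0.000118082)^365 ≈ 1.04404, so EAR ≈ 4.40396%.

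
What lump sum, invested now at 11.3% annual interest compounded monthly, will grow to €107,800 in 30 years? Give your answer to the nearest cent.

€3,691.89

Growth factor = (1 + 0.113/12)^360 ≈ 29.1991105677.
P = 107,800/29.1991105677 ≈ 3,691.8933.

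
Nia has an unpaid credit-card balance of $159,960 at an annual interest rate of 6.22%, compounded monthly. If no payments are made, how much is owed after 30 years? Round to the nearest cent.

Periodic rate = 6.22%/12 = 0.00518333; periods = 12·30 = 360.
A = 159,960·(1 + 0.0622/12)^360 ≈ 159,960·6.431325091344 ≈ 1,028,754.7616.

$1,028,754.76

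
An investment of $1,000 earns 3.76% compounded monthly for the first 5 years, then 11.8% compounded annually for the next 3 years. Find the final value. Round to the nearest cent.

$1,685.95

After 5 years at 3.76%: 1,000 × 1.206478856 ≈ 1,206.4789.
Then 3 years at 11.8%: 1,206.4789 × 1.397415032 ≈ 1,685.9517.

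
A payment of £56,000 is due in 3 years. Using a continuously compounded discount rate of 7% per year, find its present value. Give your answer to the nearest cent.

£45,392.72

P = A·e^(−rt) = 56,000·e^(−0.21).
e^(−0.21) ≈ 0.81058424597, so P ≈ 45,392.7178.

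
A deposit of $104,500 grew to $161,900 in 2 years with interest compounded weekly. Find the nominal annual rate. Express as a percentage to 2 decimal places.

The 104-period growth factor is 161,900/104,500 = 1.54928.
r/52 = 1.54928^(1/104) − 1 ≈ 0.00421841, so r ≈ 52·0.00421841 = 21.93573%.

21.94%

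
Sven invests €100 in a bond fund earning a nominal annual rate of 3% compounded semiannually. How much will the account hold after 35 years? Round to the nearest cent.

€283.55

Growth factor = (1 + 0.015)^70 ≈ 2.83545629.
A ≈ 100 × 2.83545629 ≈ 283.5456.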